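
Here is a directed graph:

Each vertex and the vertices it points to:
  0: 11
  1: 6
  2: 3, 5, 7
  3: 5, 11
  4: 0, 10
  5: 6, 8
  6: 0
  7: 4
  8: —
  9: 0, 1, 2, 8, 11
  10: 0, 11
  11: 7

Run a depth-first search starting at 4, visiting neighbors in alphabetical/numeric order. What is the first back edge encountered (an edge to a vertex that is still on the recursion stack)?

DFS from 4 (visiting neighbors in alphabetical/numeric order); mark gray on enter, black on exit:
4 gray
  0 gray
    11 gray
      7 gray
        7→4: 4 is gray → back edge
First back edge: 7 → 4.

7→4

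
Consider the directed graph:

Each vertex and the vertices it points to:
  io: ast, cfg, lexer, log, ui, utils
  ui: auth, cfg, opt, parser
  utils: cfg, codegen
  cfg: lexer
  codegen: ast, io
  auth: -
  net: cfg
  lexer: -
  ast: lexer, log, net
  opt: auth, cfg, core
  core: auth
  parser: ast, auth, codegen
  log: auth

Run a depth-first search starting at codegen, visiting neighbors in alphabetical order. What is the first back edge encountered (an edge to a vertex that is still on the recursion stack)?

parser→codegen

DFS from codegen (visiting neighbors in alphabetical order); mark gray on enter, black on exit:
codegen gray
  ast gray
    lexer gray
    lexer black
    log gray
      auth gray
      auth black
    log black
    net gray
      cfg gray
        cfg→lexer: lexer black — skip
      cfg black
    net black
  ast black
  io gray
    io→ast: ast black — skip
    io→cfg: cfg black — skip
    io→lexer: lexer black — skip
    io→log: log black — skip
    ui gray
      ui→auth: auth black — skip
      ui→cfg: cfg black — skip
      opt gray
        opt→auth: auth black — skip
        opt→cfg: cfg black — skip
        core gray
          core→auth: auth black — skip
        core black
      opt black
      parser gray
        parser→ast: ast black — skip
        parser→auth: auth black — skip
        parser→codegen: codegen is gray → back edge
First back edge: parser → codegen.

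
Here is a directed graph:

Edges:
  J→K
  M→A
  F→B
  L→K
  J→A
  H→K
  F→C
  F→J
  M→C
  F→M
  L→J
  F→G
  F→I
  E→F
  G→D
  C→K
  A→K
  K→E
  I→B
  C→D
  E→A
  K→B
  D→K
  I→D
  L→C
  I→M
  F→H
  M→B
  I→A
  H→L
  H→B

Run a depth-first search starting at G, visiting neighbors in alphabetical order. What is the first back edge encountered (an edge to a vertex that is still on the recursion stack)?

A→K

DFS from G (visiting neighbors in alphabetical order); mark gray on enter, black on exit:
G gray
  D gray
    K gray
      B gray
      B black
      E gray
        A gray
          A→K: K is gray → back edge
First back edge: A → K.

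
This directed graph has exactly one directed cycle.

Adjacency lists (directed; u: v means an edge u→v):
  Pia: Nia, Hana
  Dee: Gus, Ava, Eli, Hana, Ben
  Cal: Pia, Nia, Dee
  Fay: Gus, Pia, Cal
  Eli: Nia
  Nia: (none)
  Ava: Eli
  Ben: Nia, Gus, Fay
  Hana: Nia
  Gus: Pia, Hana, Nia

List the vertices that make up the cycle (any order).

DFS with gray/black marking from Ben:
Ben gray
  Nia gray
  Nia black
  Gus gray
    Pia gray
      Pia→Nia: Nia black — skip
      Hana gray
        Hana→Nia: Nia black — skip
      Hana black
    Pia black
    Gus→Hana: Hana black — skip
    Gus→Nia: Nia black — skip
  Gus black
  Fay gray
    Fay→Gus: Gus black — skip
    Fay→Pia: Pia black — skip
    Cal gray
      Cal→Pia: Pia black — skip
      Cal→Nia: Nia black — skip
      Dee gray
        Dee→Gus: Gus black — skip
        Ava gray
          Eli gray
            Eli→Nia: Nia black — skip
          Eli black
        Ava black
        Dee→Eli: Eli black — skip
        Dee→Hana: Hana black — skip
        Dee→Ben: Ben is gray → back edge
Back edge closes the cycle Ben → Fay → Cal → Dee → Ben; its vertices are {Ben, Cal, Dee, Fay}.

Ben, Cal, Dee, Fay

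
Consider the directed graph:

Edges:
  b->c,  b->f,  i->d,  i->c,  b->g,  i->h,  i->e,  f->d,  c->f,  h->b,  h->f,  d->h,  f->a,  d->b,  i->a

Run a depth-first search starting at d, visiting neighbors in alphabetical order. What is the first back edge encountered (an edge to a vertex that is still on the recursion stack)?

f→d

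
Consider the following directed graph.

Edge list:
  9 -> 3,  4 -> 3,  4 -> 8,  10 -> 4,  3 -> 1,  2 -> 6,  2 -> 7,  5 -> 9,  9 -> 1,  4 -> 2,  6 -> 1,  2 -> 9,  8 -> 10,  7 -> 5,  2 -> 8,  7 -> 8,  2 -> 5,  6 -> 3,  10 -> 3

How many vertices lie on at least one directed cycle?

A vertex is on a directed cycle iff it belongs to a strongly connected component of size ≥ 2 (or has a self-loop).
The vertices on cycles are {2, 4, 7, 8, 10} — 5 in total.

5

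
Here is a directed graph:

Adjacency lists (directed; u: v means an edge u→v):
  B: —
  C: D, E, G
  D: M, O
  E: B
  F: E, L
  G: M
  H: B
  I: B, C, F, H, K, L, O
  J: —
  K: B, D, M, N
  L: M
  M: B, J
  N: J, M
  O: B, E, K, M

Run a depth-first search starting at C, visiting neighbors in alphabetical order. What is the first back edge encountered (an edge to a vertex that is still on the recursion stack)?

K->D

DFS from C (visiting neighbors in alphabetical order); mark gray on enter, black on exit:
C gray
  D gray
    M gray
      B gray
      B black
      J gray
      J black
    M black
    O gray
      O→B: B black — skip
      E gray
        E→B: B black — skip
      E black
      K gray
        K→B: B black — skip
        K→D: D is gray → back edge
First back edge: K → D.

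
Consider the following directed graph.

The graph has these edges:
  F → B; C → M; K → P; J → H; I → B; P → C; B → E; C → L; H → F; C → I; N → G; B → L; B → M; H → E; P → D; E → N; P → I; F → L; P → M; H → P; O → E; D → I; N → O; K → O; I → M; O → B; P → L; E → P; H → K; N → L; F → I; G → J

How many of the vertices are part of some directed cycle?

13

A vertex is on a directed cycle iff it belongs to a strongly connected component of size ≥ 2 (or has a self-loop).
The vertices on cycles are {B, C, D, E, F, G, H, I, J, K, N, O, P} — 13 in total.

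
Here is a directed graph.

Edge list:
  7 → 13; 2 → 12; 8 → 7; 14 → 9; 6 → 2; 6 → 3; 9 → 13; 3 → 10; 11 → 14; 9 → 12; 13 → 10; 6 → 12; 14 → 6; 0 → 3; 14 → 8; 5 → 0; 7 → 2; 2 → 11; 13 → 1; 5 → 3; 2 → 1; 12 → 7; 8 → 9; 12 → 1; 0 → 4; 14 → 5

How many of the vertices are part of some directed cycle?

A vertex is on a directed cycle iff it belongs to a strongly connected component of size ≥ 2 (or has a self-loop).
The vertices on cycles are {2, 6, 7, 8, 9, 11, 12, 14} — 8 in total.

8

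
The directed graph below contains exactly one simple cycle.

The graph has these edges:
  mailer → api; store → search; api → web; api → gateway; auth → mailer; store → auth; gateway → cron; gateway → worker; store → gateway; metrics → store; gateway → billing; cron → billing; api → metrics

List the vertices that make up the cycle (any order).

api, auth, store, mailer, metrics

DFS with gray/black marking from api:
api gray
  web gray
  web black
  metrics gray
    store gray
      search gray
      search black
      auth gray
        mailer gray
          mailer→api: api is gray → back edge
Back edge closes the cycle api → metrics → store → auth → mailer → api; its vertices are {api, auth, store, mailer, metrics}.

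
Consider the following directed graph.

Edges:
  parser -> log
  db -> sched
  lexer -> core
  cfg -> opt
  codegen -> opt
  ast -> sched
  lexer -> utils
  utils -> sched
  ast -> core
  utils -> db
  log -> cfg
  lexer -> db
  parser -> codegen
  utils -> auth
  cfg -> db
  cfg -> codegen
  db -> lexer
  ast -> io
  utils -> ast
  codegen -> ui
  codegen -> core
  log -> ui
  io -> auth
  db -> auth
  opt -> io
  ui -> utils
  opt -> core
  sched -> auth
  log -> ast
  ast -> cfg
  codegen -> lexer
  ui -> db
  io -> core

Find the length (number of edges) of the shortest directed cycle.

2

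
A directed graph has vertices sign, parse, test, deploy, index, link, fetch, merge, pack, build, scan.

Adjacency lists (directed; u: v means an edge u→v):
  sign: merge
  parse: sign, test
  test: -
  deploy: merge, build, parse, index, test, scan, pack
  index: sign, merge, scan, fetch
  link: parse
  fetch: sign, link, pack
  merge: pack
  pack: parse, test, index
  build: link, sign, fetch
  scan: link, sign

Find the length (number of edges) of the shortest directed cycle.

For each vertex v, BFS finds the shortest path from v back to v.
The shortest such closed walk is pack → index → merge → pack, length 3.

3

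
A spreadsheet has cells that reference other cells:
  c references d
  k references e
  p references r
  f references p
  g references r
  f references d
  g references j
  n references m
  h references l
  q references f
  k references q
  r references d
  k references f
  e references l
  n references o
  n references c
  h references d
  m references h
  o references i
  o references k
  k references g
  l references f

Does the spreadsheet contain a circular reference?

No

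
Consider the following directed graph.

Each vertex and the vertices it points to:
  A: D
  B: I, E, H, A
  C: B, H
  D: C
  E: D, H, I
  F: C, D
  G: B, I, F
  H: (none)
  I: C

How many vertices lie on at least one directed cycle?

A vertex is on a directed cycle iff it belongs to a strongly connected component of size ≥ 2 (or has a self-loop).
The vertices on cycles are {A, B, C, D, E, I} — 6 in total.

6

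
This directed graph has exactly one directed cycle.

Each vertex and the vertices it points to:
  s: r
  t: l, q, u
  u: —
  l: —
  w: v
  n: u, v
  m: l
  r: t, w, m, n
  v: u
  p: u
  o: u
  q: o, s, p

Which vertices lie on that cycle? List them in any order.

DFS with gray/black marking from r:
r gray
  t gray
    l gray
    l black
    q gray
      o gray
        u gray
        u black
      o black
      s gray
        s→r: r is gray → back edge
Back edge closes the cycle r → t → q → s → r; its vertices are {q, r, s, t}.

q, r, s, t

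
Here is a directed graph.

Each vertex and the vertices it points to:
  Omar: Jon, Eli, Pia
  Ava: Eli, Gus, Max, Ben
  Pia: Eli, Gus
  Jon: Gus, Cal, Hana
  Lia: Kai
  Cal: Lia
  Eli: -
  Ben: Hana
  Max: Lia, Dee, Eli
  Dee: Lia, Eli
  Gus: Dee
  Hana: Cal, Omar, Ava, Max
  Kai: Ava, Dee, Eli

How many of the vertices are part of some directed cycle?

12

A vertex is on a directed cycle iff it belongs to a strongly connected component of size ≥ 2 (or has a self-loop).
The vertices on cycles are {Ava, Ben, Cal, Dee, Gus, Jon, Kai, Lia, Max, Pia, Hana, Omar} — 12 in total.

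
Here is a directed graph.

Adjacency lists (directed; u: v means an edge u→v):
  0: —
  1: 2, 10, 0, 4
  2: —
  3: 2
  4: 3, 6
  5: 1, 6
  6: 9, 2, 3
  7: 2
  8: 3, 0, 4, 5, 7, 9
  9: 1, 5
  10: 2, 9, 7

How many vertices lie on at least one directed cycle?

6

A vertex is on a directed cycle iff it belongs to a strongly connected component of size ≥ 2 (or has a self-loop).
The vertices on cycles are {1, 4, 5, 6, 9, 10} — 6 in total.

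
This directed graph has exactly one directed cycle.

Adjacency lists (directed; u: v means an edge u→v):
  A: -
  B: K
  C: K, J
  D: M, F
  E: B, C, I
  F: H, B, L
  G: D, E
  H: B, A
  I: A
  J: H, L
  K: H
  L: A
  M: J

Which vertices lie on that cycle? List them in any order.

DFS with gray/black marking from K:
K gray
  H gray
    B gray
      B→K: K is gray → back edge
Back edge closes the cycle K → H → B → K; its vertices are {B, H, K}.

B, H, K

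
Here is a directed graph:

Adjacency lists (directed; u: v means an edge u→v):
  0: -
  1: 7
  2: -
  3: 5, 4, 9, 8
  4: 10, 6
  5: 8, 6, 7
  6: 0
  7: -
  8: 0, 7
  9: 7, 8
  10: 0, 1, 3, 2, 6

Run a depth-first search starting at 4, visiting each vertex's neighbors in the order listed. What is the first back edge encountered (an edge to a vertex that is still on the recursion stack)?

DFS from 4 (visiting each vertex's neighbors in the order listed); mark gray on enter, black on exit:
4 gray
  10 gray
    0 gray
    0 black
    1 gray
      7 gray
      7 black
    1 black
    3 gray
      5 gray
        8 gray
          8→0: 0 black — skip
          8→7: 7 black — skip
        8 black
        6 gray
          6→0: 0 black — skip
        6 black
        5→7: 7 black — skip
      5 black
      3→4: 4 is gray → back edge
First back edge: 3 → 4.

3→4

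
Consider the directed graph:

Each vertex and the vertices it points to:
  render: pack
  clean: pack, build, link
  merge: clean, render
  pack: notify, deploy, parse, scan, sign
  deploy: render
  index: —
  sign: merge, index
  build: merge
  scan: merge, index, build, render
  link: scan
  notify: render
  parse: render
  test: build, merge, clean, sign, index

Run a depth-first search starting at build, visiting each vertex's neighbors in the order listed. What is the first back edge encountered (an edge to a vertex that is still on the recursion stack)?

DFS from build (visiting each vertex's neighbors in the order listed); mark gray on enter, black on exit:
build gray
  merge gray
    clean gray
      pack gray
        notify gray
          render gray
            render→pack: pack is gray → back edge
First back edge: render → pack.

render->pack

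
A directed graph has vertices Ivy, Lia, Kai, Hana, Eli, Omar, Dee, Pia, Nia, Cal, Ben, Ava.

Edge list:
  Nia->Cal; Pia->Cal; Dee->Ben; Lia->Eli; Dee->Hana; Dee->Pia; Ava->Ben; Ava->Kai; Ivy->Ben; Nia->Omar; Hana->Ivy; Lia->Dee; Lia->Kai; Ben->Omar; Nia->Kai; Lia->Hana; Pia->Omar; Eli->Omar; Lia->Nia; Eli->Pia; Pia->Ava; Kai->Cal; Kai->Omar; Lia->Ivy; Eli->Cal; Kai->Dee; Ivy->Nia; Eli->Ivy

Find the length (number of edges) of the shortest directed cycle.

For each vertex v, BFS finds the shortest path from v back to v.
The shortest such closed walk is Dee → Pia → Ava → Kai → Dee, length 4.

4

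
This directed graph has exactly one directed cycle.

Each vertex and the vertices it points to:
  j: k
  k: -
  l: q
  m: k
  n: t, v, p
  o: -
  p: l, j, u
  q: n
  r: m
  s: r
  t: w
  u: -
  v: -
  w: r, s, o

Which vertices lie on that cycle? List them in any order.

DFS with gray/black marking from n:
n gray
  t gray
    w gray
      r gray
        m gray
          k gray
          k black
        m black
      r black
      s gray
        s→r: r black — skip
      s black
      o gray
      o black
    w black
  t black
  v gray
  v black
  p gray
    l gray
      q gray
        q→n: n is gray → back edge
Back edge closes the cycle n → p → l → q → n; its vertices are {l, n, p, q}.

l, n, p, q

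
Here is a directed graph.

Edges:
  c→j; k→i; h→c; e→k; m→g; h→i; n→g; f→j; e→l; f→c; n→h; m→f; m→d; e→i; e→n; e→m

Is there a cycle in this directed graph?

No

DFS with white/gray/black marking, starting from c:
c gray
  j gray
  j black
c black
d gray
d black
e gray
  i gray
  i black
  l gray
  l black
  k gray
    k→i: i black — skip
  k black
  m gray
    f gray
      f→j: j black — skip
      f→c: c black — skip
    f black
    g gray
    g black
    m→d: d black — skip
  m black
  n gray
    n→g: g black — skip
    h gray
      h→i: i black — skip
      h→c: c black — skip
    h black
  n black
e black
Every edge goes to a white or black vertex — no back edge, so the graph is acyclic.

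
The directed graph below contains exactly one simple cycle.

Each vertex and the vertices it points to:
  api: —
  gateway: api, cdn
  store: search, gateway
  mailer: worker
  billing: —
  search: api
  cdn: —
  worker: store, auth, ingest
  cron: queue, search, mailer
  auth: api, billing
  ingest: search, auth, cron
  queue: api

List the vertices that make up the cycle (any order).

cron, ingest, mailer, worker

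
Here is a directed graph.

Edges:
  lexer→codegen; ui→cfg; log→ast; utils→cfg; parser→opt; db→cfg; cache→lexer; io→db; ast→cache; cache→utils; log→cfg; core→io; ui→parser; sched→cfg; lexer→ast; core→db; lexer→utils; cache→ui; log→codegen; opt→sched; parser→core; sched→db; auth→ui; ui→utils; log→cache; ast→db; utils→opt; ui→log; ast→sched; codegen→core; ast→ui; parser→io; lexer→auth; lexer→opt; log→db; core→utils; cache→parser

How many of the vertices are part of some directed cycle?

6

A vertex is on a directed cycle iff it belongs to a strongly connected component of size ≥ 2 (or has a self-loop).
The vertices on cycles are {ui, ast, log, auth, cache, lexer} — 6 in total.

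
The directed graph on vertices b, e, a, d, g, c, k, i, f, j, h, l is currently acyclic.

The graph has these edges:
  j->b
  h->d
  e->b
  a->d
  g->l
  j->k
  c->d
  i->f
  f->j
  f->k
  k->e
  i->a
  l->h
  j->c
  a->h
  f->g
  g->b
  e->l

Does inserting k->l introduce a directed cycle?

Adding k→l creates a cycle iff l can already reach k.
Explore from l: no path reaches k. The graph stays acyclic.

No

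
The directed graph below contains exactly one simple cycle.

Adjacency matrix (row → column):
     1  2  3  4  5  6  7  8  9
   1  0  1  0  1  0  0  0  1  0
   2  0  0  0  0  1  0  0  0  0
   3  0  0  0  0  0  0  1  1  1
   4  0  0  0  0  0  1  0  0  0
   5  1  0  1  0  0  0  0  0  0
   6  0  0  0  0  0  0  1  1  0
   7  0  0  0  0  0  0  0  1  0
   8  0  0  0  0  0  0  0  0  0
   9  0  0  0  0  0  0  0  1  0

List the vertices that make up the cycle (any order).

1, 2, 5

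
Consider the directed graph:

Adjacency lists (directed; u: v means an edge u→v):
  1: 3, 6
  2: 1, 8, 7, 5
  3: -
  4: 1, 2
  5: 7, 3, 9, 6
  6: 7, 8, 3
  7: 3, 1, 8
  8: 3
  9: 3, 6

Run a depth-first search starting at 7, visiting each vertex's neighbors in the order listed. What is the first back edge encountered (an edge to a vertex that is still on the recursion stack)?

DFS from 7 (visiting each vertex's neighbors in the order listed); mark gray on enter, black on exit:
7 gray
  3 gray
  3 black
  1 gray
    1→3: 3 black — skip
    6 gray
      6→7: 7 is gray → back edge
First back edge: 6 → 7.

6->7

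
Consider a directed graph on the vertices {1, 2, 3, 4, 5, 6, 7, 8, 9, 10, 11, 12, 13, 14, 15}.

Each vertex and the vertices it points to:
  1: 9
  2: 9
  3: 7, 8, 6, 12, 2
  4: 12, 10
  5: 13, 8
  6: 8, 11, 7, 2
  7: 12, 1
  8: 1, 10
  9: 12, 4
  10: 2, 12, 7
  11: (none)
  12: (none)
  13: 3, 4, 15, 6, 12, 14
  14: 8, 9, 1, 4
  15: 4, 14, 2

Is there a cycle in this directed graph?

Yes

DFS with white/gray/black marking, starting from 4:
4 gray
  12 gray
  12 black
  10 gray
    2 gray
      9 gray
        9→12: 12 black — skip
        9→4: 4 is gray → back edge
Back edge found, so a cycle exists: 4 → 10 → 2 → 9 → 4.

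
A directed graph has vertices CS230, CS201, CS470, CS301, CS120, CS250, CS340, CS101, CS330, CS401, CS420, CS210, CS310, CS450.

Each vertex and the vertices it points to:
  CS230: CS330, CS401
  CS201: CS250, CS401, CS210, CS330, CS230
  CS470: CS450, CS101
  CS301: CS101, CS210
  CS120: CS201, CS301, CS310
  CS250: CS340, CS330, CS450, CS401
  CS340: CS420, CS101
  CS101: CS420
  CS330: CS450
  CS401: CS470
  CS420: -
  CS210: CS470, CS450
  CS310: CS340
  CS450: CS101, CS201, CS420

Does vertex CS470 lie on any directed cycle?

Yes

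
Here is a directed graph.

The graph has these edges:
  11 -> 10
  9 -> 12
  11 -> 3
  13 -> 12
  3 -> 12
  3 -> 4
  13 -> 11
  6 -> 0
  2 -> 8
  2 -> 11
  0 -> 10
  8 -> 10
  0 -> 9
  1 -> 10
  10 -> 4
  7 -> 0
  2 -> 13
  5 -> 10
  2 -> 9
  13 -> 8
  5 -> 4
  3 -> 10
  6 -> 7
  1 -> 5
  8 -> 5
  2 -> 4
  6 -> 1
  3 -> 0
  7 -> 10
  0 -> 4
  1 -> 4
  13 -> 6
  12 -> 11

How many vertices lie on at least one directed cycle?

5

A vertex is on a directed cycle iff it belongs to a strongly connected component of size ≥ 2 (or has a self-loop).
The vertices on cycles are {0, 3, 9, 11, 12} — 5 in total.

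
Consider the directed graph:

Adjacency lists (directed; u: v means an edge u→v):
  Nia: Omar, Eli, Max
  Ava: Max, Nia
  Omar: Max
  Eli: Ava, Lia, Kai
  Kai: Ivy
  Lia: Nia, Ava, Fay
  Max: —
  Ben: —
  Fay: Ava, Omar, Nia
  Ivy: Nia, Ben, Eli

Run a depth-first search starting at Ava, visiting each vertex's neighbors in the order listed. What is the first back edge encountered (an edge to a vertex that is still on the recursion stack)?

DFS from Ava (visiting each vertex's neighbors in the order listed); mark gray on enter, black on exit:
Ava gray
  Max gray
  Max black
  Nia gray
    Omar gray
      Omar→Max: Max black — skip
    Omar black
    Eli gray
      Eli→Ava: Ava is gray → back edge
First back edge: Eli → Ava.

Eli→Ava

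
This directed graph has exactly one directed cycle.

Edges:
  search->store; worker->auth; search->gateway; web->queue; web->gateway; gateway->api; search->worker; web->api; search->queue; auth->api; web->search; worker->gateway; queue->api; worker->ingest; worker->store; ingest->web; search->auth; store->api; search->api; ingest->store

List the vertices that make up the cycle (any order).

web, ingest, search, worker

DFS with gray/black marking from ingest:
ingest gray
  store gray
    api gray
    api black
  store black
  web gray
    web→api: api black — skip
    gateway gray
      gateway→api: api black — skip
    gateway black
    search gray
      search→gateway: gateway black — skip
      queue gray
        queue→api: api black — skip
      queue black
      search→api: api black — skip
      worker gray
        auth gray
          auth→api: api black — skip
        auth black
        worker→gateway: gateway black — skip
        worker→ingest: ingest is gray → back edge
Back edge closes the cycle ingest → web → search → worker → ingest; its vertices are {web, ingest, search, worker}.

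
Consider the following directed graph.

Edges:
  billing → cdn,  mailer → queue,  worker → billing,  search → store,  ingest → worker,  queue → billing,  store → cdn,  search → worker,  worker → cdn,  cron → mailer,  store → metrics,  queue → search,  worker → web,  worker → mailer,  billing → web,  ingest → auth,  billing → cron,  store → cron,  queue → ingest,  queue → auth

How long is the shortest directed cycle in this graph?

For each vertex v, BFS finds the shortest path from v back to v.
The shortest such closed walk is queue → search → worker → mailer → queue, length 4.

4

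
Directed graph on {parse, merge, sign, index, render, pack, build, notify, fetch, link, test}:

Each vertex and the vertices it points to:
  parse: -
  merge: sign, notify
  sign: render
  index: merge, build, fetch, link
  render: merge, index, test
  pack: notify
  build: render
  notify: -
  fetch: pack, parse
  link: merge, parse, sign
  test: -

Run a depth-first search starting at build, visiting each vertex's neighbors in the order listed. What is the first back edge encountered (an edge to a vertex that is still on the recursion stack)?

sign→render

DFS from build (visiting each vertex's neighbors in the order listed); mark gray on enter, black on exit:
build gray
  render gray
    merge gray
      sign gray
        sign→render: render is gray → back edge
First back edge: sign → render.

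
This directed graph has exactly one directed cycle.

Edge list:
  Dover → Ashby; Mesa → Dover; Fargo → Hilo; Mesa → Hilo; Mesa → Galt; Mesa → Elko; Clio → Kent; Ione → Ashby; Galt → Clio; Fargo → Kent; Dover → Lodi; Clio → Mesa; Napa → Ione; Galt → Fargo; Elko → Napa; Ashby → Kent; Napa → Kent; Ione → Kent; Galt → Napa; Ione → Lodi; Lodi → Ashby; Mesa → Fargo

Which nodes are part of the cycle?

DFS with gray/black marking from Galt:
Galt gray
  Clio gray
    Kent gray
    Kent black
    Mesa gray
      Elko gray
        Napa gray
          Napa→Kent: Kent black — skip
          Ione gray
            Lodi gray
              Ashby gray
                Ashby→Kent: Kent black — skip
              Ashby black
            Lodi black
            Ione→Ashby: Ashby black — skip
            Ione→Kent: Kent black — skip
          Ione black
        Napa black
      Elko black
      Hilo gray
      Hilo black
      Fargo gray
        Fargo→Hilo: Hilo black — skip
        Fargo→Kent: Kent black — skip
      Fargo black
      Mesa→Galt: Galt is gray → back edge
Back edge closes the cycle Galt → Clio → Mesa → Galt; its vertices are {Clio, Galt, Mesa}.

Clio, Galt, Mesa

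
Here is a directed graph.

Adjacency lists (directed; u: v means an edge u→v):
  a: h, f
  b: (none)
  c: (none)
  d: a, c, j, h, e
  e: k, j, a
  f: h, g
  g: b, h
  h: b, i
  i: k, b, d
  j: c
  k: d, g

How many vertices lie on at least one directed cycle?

A vertex is on a directed cycle iff it belongs to a strongly connected component of size ≥ 2 (or has a self-loop).
The vertices on cycles are {a, d, e, f, g, h, i, k} — 8 in total.

8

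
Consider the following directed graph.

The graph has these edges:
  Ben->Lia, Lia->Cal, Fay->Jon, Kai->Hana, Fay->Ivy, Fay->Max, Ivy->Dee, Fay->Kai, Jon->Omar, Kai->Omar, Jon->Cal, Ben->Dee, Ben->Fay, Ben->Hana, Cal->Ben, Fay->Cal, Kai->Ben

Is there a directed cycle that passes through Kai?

Yes

Kai is on a cycle iff Kai can reach itself via ≥1 edge.
Kai → Ben → Fay → Kai — yes.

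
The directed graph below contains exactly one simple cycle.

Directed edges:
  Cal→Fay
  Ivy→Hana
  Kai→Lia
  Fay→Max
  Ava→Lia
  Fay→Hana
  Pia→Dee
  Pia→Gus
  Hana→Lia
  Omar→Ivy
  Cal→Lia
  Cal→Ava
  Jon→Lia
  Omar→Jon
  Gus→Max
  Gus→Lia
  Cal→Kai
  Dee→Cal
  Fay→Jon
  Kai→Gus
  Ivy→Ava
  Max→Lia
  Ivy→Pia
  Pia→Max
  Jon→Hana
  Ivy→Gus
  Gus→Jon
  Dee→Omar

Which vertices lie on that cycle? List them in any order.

Dee, Ivy, Pia, Omar

DFS with gray/black marking from Dee:
Dee gray
  Omar gray
    Jon gray
      Lia gray
      Lia black
      Hana gray
        Hana→Lia: Lia black — skip
      Hana black
    Jon black
    Ivy gray
      Gus gray
        Max gray
          Max→Lia: Lia black — skip
        Max black
        Gus→Jon: Jon black — skip
        Gus→Lia: Lia black — skip
      Gus black
      Pia gray
        Pia→Gus: Gus black — skip
        Pia→Dee: Dee is gray → back edge
Back edge closes the cycle Dee → Omar → Ivy → Pia → Dee; its vertices are {Dee, Ivy, Pia, Omar}.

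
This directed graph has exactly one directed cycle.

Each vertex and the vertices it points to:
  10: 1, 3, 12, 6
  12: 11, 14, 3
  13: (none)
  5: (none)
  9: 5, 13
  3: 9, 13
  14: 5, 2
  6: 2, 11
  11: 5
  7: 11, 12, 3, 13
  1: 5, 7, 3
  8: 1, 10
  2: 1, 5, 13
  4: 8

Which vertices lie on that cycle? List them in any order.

1, 2, 7, 12, 14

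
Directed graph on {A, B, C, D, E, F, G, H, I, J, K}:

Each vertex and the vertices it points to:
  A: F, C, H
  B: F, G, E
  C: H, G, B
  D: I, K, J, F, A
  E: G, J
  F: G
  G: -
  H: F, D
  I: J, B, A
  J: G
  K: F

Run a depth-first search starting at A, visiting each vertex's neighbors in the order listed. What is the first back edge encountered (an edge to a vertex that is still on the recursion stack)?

I→A

DFS from A (visiting each vertex's neighbors in the order listed); mark gray on enter, black on exit:
A gray
  F gray
    G gray
    G black
  F black
  C gray
    H gray
      H→F: F black — skip
      D gray
        I gray
          J gray
            J→G: G black — skip
          J black
          B gray
            B→F: F black — skip
            B→G: G black — skip
            E gray
              E→G: G black — skip
              E→J: J black — skip
            E black
          B black
          I→A: A is gray → back edge
First back edge: I → A.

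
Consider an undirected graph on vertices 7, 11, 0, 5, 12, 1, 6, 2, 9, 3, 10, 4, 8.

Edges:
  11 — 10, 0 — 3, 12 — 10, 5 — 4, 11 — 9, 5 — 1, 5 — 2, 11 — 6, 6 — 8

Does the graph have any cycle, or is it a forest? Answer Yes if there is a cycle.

No

DFS, tracking each vertex's parent; an edge to a visited non-parent vertex closes a cycle.
Start from 4:
visit 4 (parent –)
  visit 5 (parent 4)
    5–4: parent, skip
    visit 1 (parent 5)
      1–5: parent, skip
    visit 2 (parent 5)
      2–5: parent, skip
visit 7 (parent –)
visit 11 (parent –)
  visit 9 (parent 11)
    9–11: parent, skip
  visit 10 (parent 11)
    10–11: parent, skip
    visit 12 (parent 10)
      12–10: parent, skip
  visit 6 (parent 11)
    visit 8 (parent 6)
      8–6: parent, skip
    6–11: parent, skip
visit 0 (parent –)
  visit 3 (parent 0)
    3–0: parent, skip
No non-parent visited neighbor found — the graph is a forest.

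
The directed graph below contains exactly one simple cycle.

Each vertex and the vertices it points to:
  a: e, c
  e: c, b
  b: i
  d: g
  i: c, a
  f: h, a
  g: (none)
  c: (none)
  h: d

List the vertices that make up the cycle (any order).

DFS with gray/black marking from a:
a gray
  e gray
    c gray
    c black
    b gray
      i gray
        i→c: c black — skip
        i→a: a is gray → back edge
Back edge closes the cycle a → e → b → i → a; its vertices are {a, b, e, i}.

a, b, e, i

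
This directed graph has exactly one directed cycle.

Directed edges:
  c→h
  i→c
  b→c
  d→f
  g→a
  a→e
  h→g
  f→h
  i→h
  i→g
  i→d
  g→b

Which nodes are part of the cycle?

b, c, g, h

DFS with gray/black marking from g:
g gray
  b gray
    c gray
      h gray
        h→g: g is gray → back edge
Back edge closes the cycle g → b → c → h → g; its vertices are {b, c, g, h}.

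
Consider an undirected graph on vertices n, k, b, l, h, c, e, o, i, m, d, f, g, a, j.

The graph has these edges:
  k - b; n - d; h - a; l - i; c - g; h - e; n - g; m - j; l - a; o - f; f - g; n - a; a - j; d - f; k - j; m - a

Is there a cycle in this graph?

DFS, tracking each vertex's parent; an edge to a visited non-parent vertex closes a cycle.
Start from o:
visit o (parent –)
  visit f (parent o)
    visit g (parent f)
      g–f: parent, skip
      visit c (parent g)
        c–g: parent, skip
      visit n (parent g)
        visit d (parent n)
          d–n: parent, skip
          d–f: f visited and ≠ parent → cycle
Cycle: f – g – n – d – f.

Yes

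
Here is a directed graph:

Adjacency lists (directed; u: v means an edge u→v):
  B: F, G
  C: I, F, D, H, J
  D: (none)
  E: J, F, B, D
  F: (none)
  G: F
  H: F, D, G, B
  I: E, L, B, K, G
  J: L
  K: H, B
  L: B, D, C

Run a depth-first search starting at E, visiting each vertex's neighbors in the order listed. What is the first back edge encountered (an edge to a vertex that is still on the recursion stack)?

I→E

DFS from E (visiting each vertex's neighbors in the order listed); mark gray on enter, black on exit:
E gray
  J gray
    L gray
      B gray
        F gray
        F black
        G gray
          G→F: F black — skip
        G black
      B black
      D gray
      D black
      C gray
        I gray
          I→E: E is gray → back edge
First back edge: I → E.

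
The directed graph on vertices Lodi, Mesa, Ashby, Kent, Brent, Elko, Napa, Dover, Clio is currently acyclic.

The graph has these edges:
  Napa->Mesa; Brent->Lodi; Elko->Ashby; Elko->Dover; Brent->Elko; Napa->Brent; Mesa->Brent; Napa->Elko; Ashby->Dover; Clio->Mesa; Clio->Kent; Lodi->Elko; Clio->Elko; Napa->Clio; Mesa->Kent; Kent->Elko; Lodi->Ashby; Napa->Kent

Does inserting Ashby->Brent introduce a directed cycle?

Yes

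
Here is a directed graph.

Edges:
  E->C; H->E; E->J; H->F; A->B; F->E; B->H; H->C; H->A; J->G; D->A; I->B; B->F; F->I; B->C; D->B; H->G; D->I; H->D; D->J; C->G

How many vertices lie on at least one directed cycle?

A vertex is on a directed cycle iff it belongs to a strongly connected component of size ≥ 2 (or has a self-loop).
The vertices on cycles are {A, B, D, F, H, I} — 6 in total.

6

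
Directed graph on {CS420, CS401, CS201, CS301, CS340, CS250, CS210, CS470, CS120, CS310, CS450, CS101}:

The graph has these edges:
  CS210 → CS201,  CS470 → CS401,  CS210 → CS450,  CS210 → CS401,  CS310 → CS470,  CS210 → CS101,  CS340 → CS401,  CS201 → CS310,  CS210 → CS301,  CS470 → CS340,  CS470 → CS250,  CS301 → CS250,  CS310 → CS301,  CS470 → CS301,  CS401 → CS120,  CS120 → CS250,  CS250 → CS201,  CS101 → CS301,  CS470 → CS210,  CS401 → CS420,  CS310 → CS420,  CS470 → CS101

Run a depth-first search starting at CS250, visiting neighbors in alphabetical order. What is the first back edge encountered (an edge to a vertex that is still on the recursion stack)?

CS301→CS250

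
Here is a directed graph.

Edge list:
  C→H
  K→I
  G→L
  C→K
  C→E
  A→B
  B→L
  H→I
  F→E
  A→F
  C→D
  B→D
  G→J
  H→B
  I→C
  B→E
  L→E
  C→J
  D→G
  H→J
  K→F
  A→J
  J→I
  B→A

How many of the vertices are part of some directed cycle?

A vertex is on a directed cycle iff it belongs to a strongly connected component of size ≥ 2 (or has a self-loop).
The vertices on cycles are {A, B, C, D, G, H, I, J, K} — 9 in total.

9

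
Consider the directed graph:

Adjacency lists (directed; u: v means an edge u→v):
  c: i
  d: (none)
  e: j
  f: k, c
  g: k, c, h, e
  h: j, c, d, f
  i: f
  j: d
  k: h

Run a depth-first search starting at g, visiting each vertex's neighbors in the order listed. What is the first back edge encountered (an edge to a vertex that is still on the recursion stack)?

f->k

DFS from g (visiting each vertex's neighbors in the order listed); mark gray on enter, black on exit:
g gray
  k gray
    h gray
      j gray
        d gray
        d black
      j black
      c gray
        i gray
          f gray
            f→k: k is gray → back edge
First back edge: f → k.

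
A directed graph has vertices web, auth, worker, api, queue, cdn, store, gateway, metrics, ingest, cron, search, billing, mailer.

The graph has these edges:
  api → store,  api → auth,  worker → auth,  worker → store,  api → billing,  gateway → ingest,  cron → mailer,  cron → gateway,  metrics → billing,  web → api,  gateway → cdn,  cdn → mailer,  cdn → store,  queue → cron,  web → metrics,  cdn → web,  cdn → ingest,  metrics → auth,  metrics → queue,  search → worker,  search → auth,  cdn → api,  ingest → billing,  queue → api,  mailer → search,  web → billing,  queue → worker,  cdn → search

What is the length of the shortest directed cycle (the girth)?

For each vertex v, BFS finds the shortest path from v back to v.
The shortest such closed walk is queue → cron → gateway → cdn → web → metrics → queue, length 6.

6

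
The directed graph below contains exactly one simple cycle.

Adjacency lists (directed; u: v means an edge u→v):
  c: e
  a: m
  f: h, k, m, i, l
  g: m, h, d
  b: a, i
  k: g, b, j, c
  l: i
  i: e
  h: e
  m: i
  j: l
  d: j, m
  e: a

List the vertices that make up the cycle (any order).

a, e, i, m

DFS with gray/black marking from e:
e gray
  a gray
    m gray
      i gray
        i→e: e is gray → back edge
Back edge closes the cycle e → a → m → i → e; its vertices are {a, e, i, m}.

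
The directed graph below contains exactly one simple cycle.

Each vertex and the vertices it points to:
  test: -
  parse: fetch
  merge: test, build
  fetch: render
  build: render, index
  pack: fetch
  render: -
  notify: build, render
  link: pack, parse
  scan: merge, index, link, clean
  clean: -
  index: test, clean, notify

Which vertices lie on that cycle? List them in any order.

build, index, notify

DFS with gray/black marking from index:
index gray
  test gray
  test black
  clean gray
  clean black
  notify gray
    build gray
      render gray
      render black
      build→index: index is gray → back edge
Back edge closes the cycle index → notify → build → index; its vertices are {build, index, notify}.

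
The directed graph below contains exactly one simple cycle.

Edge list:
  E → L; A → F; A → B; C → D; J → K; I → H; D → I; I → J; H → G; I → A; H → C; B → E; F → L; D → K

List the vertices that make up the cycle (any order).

C, D, H, I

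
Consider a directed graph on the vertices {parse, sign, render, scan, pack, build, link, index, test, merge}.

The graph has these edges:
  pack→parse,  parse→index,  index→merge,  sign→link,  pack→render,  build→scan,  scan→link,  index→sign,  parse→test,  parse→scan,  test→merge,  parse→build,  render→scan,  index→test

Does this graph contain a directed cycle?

No

DFS with white/gray/black marking, starting from test:
test gray
  merge gray
  merge black
test black
parse gray
  build gray
    scan gray
      link gray
      link black
    scan black
  build black
  index gray
    sign gray
      sign→link: link black — skip
    sign black
    index→test: test black — skip
    index→merge: merge black — skip
  index black
  parse→test: test black — skip
  parse→scan: scan black — skip
parse black
render gray
  render→scan: scan black — skip
render black
pack gray
  pack→parse: parse black — skip
  pack→render: render black — skip
pack black
Every edge goes to a white or black vertex — no back edge, so the graph is acyclic.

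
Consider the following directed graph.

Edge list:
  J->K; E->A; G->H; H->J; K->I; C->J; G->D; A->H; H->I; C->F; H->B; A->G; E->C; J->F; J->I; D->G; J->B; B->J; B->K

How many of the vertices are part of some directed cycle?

4

A vertex is on a directed cycle iff it belongs to a strongly connected component of size ≥ 2 (or has a self-loop).
The vertices on cycles are {B, D, G, J} — 4 in total.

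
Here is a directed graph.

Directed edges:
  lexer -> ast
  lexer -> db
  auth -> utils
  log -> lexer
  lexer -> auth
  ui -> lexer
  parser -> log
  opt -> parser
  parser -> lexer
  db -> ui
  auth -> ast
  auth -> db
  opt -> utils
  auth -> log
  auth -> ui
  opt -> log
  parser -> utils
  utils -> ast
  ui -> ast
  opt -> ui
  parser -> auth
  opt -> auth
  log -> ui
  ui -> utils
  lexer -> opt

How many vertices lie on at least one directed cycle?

7

A vertex is on a directed cycle iff it belongs to a strongly connected component of size ≥ 2 (or has a self-loop).
The vertices on cycles are {db, ui, log, opt, auth, lexer, parser} — 7 in total.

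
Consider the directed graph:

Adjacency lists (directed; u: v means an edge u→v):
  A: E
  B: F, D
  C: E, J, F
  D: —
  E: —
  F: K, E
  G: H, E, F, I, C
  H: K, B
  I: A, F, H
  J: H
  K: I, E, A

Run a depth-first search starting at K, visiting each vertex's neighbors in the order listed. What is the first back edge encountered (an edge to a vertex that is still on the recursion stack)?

DFS from K (visiting each vertex's neighbors in the order listed); mark gray on enter, black on exit:
K gray
  I gray
    A gray
      E gray
      E black
    A black
    F gray
      F→K: K is gray → back edge
First back edge: F → K.

F->K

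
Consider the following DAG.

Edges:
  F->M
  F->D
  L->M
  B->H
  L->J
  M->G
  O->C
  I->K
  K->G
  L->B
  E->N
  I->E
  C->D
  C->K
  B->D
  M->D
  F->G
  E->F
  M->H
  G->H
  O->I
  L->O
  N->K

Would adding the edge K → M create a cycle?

Adding K→M creates a cycle iff M can already reach K.
Explore from M: no path reaches K. The graph stays acyclic.

No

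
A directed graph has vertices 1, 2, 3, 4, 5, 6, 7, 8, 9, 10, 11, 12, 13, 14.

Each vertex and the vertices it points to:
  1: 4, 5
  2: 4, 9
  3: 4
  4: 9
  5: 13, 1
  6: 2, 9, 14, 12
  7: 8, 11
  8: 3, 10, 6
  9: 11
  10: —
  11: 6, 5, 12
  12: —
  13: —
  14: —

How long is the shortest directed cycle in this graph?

2

For each vertex v, BFS finds the shortest path from v back to v.
The shortest such closed walk is 5 → 1 → 5, length 2.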